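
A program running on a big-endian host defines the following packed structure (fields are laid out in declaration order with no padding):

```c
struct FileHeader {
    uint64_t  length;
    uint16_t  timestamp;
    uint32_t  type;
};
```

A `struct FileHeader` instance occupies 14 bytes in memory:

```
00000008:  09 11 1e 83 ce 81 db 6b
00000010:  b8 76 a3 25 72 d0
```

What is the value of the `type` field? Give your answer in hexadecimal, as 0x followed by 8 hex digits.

`type` follows `length` (8 B), `timestamp` (2 B), so it starts at offset 8 + 2 = 10 and occupies 4 bytes.
Bytes at offsets 10..13: A3 25 72 D0.
In big-endian order the high byte comes first in memory.
The bytes are already most-significant first: 0xA32572D0.

0xA32572D0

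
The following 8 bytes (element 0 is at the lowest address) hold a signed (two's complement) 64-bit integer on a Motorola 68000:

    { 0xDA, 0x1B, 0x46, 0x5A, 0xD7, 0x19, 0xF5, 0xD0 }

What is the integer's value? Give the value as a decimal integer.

-2730511393100270128

Big-endian stores the most-significant byte at the lowest address.
The bytes are already most-significant first: 0xDA1B465AD719F5D0.
Top bit is set, so as a signed 64-bit value this is 0xDA1B465AD719F5D0 − 2^64 = -2730511393100270128.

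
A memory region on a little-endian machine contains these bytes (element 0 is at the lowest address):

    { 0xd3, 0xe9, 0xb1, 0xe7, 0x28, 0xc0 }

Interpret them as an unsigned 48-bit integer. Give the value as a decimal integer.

211281918421459

Little-endian: lowest address holds the least-significant byte.
Reassemble most-significant byte first: C0 28 E7 B1 E9 D3 → 0xC028E7B1E9D3.
0xC028E7B1E9D3 = 211281918421459.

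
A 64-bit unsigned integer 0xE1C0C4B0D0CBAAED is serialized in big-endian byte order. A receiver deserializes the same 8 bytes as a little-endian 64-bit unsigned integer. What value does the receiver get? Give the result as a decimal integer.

Stored big-endian, the bytes at ascending addresses are E1 C0 C4 B0 D0 CB AA ED.
Read back as little-endian, the first byte is least significant, giving 0xEDAACBD0B0C4C0E1.
0xEDAACBD0B0C4C0E1 = 17125724630209052897.

17125724630209052897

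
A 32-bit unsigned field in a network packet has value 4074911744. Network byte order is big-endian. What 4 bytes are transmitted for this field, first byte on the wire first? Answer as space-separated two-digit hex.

F2 E2 38 00

4074911744 in hexadecimal, padded to 32 bits, is 0xF2E23800.
Split into bytes (most-significant first): F2 E2 38 00.
Big-endian: lowest address holds the most-significant byte.
So the memory order matches the most-significant-first order: F2 E2 38 00.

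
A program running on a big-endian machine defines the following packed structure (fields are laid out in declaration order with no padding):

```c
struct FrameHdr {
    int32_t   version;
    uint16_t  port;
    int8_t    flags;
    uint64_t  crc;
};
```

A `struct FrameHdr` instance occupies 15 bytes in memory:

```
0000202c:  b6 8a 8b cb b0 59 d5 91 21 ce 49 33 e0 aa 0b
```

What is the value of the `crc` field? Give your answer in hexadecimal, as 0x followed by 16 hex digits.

0x9121CE4933E0AA0B

`crc` follows `version` (4 B), `port` (2 B), `flags` (1 B), so it starts at offset 4 + 2 + 1 = 7 and occupies 8 bytes.
Bytes at offsets 7..14: 91 21 CE 49 33 E0 AA 0B.
Big-endian: lowest address holds the most-significant byte.
The bytes are already most-significant first: 0x9121CE4933E0AA0B.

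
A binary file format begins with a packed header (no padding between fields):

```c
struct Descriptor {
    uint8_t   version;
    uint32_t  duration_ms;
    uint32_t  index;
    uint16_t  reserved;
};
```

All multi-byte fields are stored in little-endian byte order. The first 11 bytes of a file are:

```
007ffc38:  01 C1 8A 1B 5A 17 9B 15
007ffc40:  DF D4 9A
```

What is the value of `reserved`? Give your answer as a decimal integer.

`reserved` follows `version` (1 B), `duration_ms` (4 B), `index` (4 B), so it starts at offset 1 + 4 + 4 = 9 and occupies 2 bytes.
Bytes at offsets 9..10: D4 9A.
Little-endian stores the least-significant byte at the lowest address.
Reassemble most-significant byte first: 9A D4 → 0x9AD4.
0x9AD4 = 39636.

39636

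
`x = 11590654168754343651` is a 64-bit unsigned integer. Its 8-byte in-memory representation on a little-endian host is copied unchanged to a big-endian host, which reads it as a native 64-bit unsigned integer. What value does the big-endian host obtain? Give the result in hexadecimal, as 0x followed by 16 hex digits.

11590654168754343651 in 64-bit hexadecimal is 0xA0DA468E7B00CEE3.
Stored little-endian, the bytes at ascending addresses are E3 CE 00 7B 8E 46 DA A0.
Read back as big-endian, the last byte is least significant, giving 0xE3CE007B8E46DAA0.

0xE3CE007B8E46DAA0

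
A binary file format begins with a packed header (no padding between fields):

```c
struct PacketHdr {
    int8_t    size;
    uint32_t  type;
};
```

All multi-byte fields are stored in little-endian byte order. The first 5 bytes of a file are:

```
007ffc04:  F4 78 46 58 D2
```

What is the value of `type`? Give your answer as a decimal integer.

`type` follows `size` (1 byte), so it starts at byte offset 1 and occupies 4 bytes.
Bytes at offsets 1..4: 78 46 58 D2.
Little-endian: lowest address holds the least-significant byte.
Reassemble most-significant byte first: D2 58 46 78 → 0xD2584678.
0xD2584678 = 3529000568.

3529000568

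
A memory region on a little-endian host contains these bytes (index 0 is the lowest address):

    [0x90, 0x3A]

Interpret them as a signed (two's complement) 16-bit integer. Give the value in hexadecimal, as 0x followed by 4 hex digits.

Little-endian stores the least-significant byte at the lowest address.
Reassemble most-significant byte first: 3A 90 → 0x3A90.

0x3A90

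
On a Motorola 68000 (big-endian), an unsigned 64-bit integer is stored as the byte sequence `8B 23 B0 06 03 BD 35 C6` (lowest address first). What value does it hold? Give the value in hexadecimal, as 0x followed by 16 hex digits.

0x8B23B00603BD35C6

Big-endian stores the most-significant byte at the lowest address.
The bytes are already most-significant first: 0x8B23B00603BD35C6.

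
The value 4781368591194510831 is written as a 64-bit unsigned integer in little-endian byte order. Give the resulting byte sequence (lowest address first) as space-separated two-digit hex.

4781368591194510831 in hexadecimal, padded to 64 bits, is 0x425AD566A25BD5EF.
Split into bytes (most-significant first): 42 5A D5 66 A2 5B D5 EF.
Little-endian stores the least-significant byte at the lowest address.
So at ascending addresses the bytes are EF D5 5B A2 66 D5 5A 42.

EF D5 5B A2 66 D5 5A 42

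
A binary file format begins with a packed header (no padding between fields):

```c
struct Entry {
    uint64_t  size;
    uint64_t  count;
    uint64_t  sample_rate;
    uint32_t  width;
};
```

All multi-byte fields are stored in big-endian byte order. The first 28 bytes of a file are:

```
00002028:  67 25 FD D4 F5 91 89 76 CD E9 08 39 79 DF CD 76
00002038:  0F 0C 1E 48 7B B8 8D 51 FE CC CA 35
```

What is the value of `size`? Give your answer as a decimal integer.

7432625851139721590

`size` is the first field, at byte offset 0, occupying 8 bytes.
Bytes at offsets 0..7: 67 25 FD D4 F5 91 89 76.
In big-endian order the high byte comes first in memory.
The bytes are already most-significant first: 0x6725FDD4F5918976.
0x6725FDD4F5918976 = 7432625851139721590.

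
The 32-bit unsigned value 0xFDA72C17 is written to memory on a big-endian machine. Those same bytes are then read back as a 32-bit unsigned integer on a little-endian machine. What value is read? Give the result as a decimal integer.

Stored big-endian, the bytes at ascending addresses are FD A7 2C 17.
Read back as little-endian, the first byte is least significant, giving 0x172CA7FD.
0x172CA7FD = 388802557.

388802557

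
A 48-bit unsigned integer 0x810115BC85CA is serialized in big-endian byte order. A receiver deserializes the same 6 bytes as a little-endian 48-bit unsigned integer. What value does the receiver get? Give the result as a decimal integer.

222675734954369

Stored big-endian, the bytes at ascending addresses are 81 01 15 BC 85 CA.
Read back as little-endian, the first byte is least significant, giving 0xCA85BC150181.
0xCA85BC150181 = 222675734954369.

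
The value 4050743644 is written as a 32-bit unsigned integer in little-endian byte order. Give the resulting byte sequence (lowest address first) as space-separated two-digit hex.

4050743644 in hexadecimal, padded to 32 bits, is 0xF171715C.
Split into bytes (most-significant first): F1 71 71 5C.
In little-endian order the low byte comes first in memory.
So at ascending addresses the bytes are 5C 71 71 F1.

5C 71 71 F1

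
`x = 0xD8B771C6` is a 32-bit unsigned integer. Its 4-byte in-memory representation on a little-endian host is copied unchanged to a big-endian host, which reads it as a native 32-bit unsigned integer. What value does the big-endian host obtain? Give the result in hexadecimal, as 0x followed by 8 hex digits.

0xC671B7D8

Stored little-endian, the bytes at ascending addresses are C6 71 B7 D8.
Read back as big-endian, the last byte is least significant, giving 0xC671B7D8.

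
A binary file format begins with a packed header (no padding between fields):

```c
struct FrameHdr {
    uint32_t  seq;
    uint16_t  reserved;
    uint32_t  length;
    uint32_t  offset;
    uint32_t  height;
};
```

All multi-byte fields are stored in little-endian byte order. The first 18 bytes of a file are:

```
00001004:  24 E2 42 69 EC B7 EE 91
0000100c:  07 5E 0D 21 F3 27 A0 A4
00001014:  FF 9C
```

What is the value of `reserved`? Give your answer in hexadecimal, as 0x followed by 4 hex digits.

`reserved` follows `seq` (4 bytes), so it starts at byte offset 4 and occupies 2 bytes.
Bytes at offsets 4..5: EC B7.
In little-endian order the low byte comes first in memory.
Reassemble most-significant byte first: B7 EC → 0xB7EC.

0xB7EC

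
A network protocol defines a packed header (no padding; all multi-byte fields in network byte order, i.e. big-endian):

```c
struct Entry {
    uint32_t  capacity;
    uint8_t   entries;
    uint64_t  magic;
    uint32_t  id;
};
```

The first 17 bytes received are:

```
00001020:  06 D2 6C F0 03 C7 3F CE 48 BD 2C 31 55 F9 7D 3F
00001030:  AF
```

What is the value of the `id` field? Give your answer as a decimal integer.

4185735087

`id` follows `capacity` (4 B), `entries` (1 B), `magic` (8 B), so it starts at offset 4 + 1 + 8 = 13 and occupies 4 bytes.
Bytes at offsets 13..16: F9 7D 3F AF.
In big-endian order the high byte comes first in memory.
The bytes are already most-significant first: 0xF97D3FAF.
0xF97D3FAF = 4185735087.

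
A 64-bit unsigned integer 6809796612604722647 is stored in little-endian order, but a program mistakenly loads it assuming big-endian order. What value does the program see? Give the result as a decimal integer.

15527838080940736862

6809796612604722647 in 64-bit hexadecimal is 0x5E8141F076F67DD7.
Stored little-endian, the bytes at ascending addresses are D7 7D F6 76 F0 41 81 5E.
Read back as big-endian, the last byte is least significant, giving 0xD77DF676F041815E.
0xD77DF676F041815E = 15527838080940736862.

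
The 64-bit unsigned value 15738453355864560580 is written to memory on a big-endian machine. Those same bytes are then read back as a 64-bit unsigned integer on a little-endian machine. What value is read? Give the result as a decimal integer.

14164767468672215770

15738453355864560580 in 64-bit hexadecimal is 0xDA6A37F0F65C93C4.
Stored big-endian, the bytes at ascending addresses are DA 6A 37 F0 F6 5C 93 C4.
Read back as little-endian, the first byte is least significant, giving 0xC4935CF6F0376ADA.
0xC4935CF6F0376ADA = 14164767468672215770.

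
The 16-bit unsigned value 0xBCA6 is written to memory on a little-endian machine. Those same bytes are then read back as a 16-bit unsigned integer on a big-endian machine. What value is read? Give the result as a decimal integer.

Stored little-endian, the bytes at ascending addresses are A6 BC.
Read back as big-endian, the last byte is least significant, giving 0xA6BC.
0xA6BC = 42684.

42684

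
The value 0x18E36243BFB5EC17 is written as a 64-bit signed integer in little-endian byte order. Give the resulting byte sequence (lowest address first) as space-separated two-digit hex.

Split into bytes (most-significant first): 18 E3 62 43 BF B5 EC 17.
In little-endian order the low byte comes first in memory.
So at ascending addresses the bytes are 17 EC B5 BF 43 62 E3 18.

17 EC B5 BF 43 62 E3 18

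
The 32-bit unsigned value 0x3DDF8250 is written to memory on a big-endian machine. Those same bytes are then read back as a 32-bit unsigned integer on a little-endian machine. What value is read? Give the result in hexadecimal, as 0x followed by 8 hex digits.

0x5082DF3D

Stored big-endian, the bytes at ascending addresses are 3D DF 82 50.
Read back as little-endian, the first byte is least significant, giving 0x5082DF3D.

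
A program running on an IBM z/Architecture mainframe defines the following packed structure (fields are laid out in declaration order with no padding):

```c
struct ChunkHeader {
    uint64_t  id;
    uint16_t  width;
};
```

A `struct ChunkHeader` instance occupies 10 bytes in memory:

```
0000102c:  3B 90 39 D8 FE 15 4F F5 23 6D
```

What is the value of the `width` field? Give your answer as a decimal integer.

`width` follows `id` (8 bytes), so it starts at byte offset 8 and occupies 2 bytes.
Bytes at offsets 8..9: 23 6D.
Big-endian: lowest address holds the most-significant byte.
The bytes are already most-significant first: 0x236D.
0x236D = 9069.

9069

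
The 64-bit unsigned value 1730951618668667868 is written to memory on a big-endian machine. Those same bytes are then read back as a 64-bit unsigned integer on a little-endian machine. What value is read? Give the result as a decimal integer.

15862560255672255768

1730951618668667868 in 64-bit hexadecimal is 0x18059353822223DC.
Stored big-endian, the bytes at ascending addresses are 18 05 93 53 82 22 23 DC.
Read back as little-endian, the first byte is least significant, giving 0xDC23228253930518.
0xDC23228253930518 = 15862560255672255768.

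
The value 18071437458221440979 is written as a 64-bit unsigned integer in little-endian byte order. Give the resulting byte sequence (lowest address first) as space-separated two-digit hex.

18071437458221440979 in hexadecimal, padded to 64 bits, is 0xFACAA49F25FA1FD3.
Split into bytes (most-significant first): FA CA A4 9F 25 FA 1F D3.
Little-endian stores the least-significant byte at the lowest address.
So at ascending addresses the bytes are D3 1F FA 25 9F A4 CA FA.

D3 1F FA 25 9F A4 CA FA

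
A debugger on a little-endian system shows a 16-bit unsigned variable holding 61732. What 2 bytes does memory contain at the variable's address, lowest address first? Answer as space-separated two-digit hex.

24 F1

61732 in hexadecimal, padded to 16 bits, is 0xF124.
Split into bytes (most-significant first): F1 24.
Little-endian stores the least-significant byte at the lowest address.
So at ascending addresses the bytes are 24 F1.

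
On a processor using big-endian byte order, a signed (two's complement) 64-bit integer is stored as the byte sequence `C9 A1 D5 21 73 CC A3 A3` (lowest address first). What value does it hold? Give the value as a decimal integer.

-3917615861182192733

In big-endian order the high byte comes first in memory.
The bytes are already most-significant first: 0xC9A1D52173CCA3A3.
Top bit is set, so as a signed 64-bit value this is 0xC9A1D52173CCA3A3 − 2^64 = -3917615861182192733.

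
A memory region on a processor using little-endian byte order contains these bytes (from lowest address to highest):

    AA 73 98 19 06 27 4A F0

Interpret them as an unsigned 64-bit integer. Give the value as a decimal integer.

Little-endian stores the least-significant byte at the lowest address.
Reassemble most-significant byte first: F0 4A 27 06 19 98 73 AA → 0xF04A2706199873AA.
0xF04A2706199873AA = 17314694624532001706.

17314694624532001706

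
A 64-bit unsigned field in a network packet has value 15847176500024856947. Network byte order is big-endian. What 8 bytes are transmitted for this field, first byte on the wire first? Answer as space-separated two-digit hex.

DB EC 7B 10 98 E6 51 73

15847176500024856947 in hexadecimal, padded to 64 bits, is 0xDBEC7B1098E65173.
Split into bytes (most-significant first): DB EC 7B 10 98 E6 51 73.
In big-endian order the high byte comes first in memory.
So the memory order matches the most-significant-first order: DB EC 7B 10 98 E6 51 73.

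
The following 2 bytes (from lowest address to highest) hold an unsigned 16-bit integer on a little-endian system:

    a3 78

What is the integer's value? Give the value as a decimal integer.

30883

Little-endian stores the least-significant byte at the lowest address.
Reassemble most-significant byte first: 78 A3 → 0x78A3.
0x78A3 = 30883.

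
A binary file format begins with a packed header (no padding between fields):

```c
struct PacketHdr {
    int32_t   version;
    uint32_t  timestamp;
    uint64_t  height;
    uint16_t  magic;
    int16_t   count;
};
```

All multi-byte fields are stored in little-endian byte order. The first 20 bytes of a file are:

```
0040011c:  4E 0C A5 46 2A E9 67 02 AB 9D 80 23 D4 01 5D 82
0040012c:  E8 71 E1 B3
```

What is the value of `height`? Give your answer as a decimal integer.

`height` follows `version` (4 B), `timestamp` (4 B), so it starts at offset 4 + 4 = 8 and occupies 8 bytes.
Bytes at offsets 8..15: AB 9D 80 23 D4 01 5D 82.
Little-endian stores the least-significant byte at the lowest address.
Reassemble most-significant byte first: 82 5D 01 D4 23 80 9D AB → 0x825D01D423809DAB.
0x825D01D423809DAB = 9393666408405048747.

9393666408405048747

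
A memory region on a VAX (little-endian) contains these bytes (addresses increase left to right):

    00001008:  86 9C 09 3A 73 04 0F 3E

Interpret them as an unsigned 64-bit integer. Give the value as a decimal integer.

Little-endian: lowest address holds the least-significant byte.
Reassemble most-significant byte first: 3E 0F 04 73 3A 09 9C 86 → 0x3E0F04733A099C86.
0x3E0F04733A099C86 = 4471797847943650438.

4471797847943650438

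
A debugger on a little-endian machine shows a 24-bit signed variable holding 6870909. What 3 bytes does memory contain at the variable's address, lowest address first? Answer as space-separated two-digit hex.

7D D7 68

6870909 in hexadecimal, padded to 24 bits, is 0x68D77D.
Split into bytes (most-significant first): 68 D7 7D.
In little-endian order the low byte comes first in memory.
So at ascending addresses the bytes are 7D D7 68.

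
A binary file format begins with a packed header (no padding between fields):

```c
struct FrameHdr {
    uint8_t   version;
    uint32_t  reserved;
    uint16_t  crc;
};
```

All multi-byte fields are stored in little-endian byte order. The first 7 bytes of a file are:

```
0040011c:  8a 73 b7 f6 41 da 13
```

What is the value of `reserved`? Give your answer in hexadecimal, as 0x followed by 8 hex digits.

`reserved` follows `version` (1 byte), so it starts at byte offset 1 and occupies 4 bytes.
Bytes at offsets 1..4: 73 B7 F6 41.
In little-endian order the low byte comes first in memory.
Reassemble most-significant byte first: 41 F6 B7 73 → 0x41F6B773.

0x41F6B773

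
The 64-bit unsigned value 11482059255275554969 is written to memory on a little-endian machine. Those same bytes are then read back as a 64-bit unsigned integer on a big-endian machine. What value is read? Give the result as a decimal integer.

11063285861485926559

11482059255275554969 in 64-bit hexadecimal is 0x9F58780EE0AF8899.
Stored little-endian, the bytes at ascending addresses are 99 88 AF E0 0E 78 58 9F.
Read back as big-endian, the last byte is least significant, giving 0x9988AFE00E78589F.
0x9988AFE00E78589F = 11063285861485926559.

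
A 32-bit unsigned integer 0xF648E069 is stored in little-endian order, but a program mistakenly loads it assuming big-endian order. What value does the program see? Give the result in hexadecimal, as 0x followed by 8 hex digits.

0x69E048F6

Stored little-endian, the bytes at ascending addresses are 69 E0 48 F6.
Read back as big-endian, the last byte is least significant, giving 0x69E048F6.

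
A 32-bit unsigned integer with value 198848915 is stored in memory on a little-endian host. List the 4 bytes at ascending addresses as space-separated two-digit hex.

198848915 in hexadecimal, padded to 32 bits, is 0x0BDA3193.
Split into bytes (most-significant first): 0B DA 31 93.
Little-endian stores the least-significant byte at the lowest address.
So at ascending addresses the bytes are 93 31 DA 0B.

93 31 DA 0B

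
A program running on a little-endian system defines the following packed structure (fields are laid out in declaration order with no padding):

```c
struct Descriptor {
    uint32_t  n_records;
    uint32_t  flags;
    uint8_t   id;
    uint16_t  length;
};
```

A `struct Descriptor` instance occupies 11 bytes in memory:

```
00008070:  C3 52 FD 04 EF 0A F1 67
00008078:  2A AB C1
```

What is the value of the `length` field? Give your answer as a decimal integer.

`length` follows `n_records` (4 B), `flags` (4 B), `id` (1 B), so it starts at offset 4 + 4 + 1 = 9 and occupies 2 bytes.
Bytes at offsets 9..10: AB C1.
Little-endian: lowest address holds the least-significant byte.
Reassemble most-significant byte first: C1 AB → 0xC1AB.
0xC1AB = 49579.

49579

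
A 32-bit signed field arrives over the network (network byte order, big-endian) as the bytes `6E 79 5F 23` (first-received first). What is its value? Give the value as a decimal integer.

In big-endian order the high byte comes first in memory.
The bytes are already most-significant first: 0x6E795F23.
0x6E795F23 = 1853447971.

1853447971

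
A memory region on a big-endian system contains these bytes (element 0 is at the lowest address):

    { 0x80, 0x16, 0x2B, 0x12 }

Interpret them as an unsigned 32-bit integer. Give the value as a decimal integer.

2148936466

In big-endian order the high byte comes first in memory.
The bytes are already most-significant first: 0x80162B12.
0x80162B12 = 2148936466.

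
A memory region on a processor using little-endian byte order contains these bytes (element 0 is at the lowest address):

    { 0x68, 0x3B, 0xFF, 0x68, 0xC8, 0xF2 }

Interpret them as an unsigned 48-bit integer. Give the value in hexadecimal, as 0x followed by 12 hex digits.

0xF2C868FF3B68

Little-endian stores the least-significant byte at the lowest address.
Reassemble most-significant byte first: F2 C8 68 FF 3B 68 → 0xF2C868FF3B68.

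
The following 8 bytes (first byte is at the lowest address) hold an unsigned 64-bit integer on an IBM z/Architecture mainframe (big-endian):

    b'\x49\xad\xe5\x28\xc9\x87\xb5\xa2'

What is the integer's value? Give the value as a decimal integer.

Big-endian stores the most-significant byte at the lowest address.
The bytes are already most-significant first: 0x49ADE528C987B5A2.
0x49ADE528C987B5A2 = 5309151499082249634.

5309151499082249634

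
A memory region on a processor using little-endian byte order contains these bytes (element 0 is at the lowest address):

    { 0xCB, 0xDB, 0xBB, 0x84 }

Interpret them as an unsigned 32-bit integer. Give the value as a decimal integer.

In little-endian order the low byte comes first in memory.
Reassemble most-significant byte first: 84 BB DB CB → 0x84BBDBCB.
0x84BBDBCB = 2226904011.

2226904011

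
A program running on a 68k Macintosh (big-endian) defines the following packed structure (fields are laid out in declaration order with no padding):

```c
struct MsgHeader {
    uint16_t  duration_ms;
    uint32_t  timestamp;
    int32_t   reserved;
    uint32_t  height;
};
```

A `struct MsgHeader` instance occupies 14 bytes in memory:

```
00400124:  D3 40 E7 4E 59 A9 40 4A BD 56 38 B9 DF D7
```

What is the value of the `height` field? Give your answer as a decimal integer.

`height` follows `duration_ms` (2 B), `timestamp` (4 B), `reserved` (4 B), so it starts at offset 2 + 4 + 4 = 10 and occupies 4 bytes.
Bytes at offsets 10..13: 38 B9 DF D7.
Big-endian stores the most-significant byte at the lowest address.
The bytes are already most-significant first: 0x38B9DFD7.
0x38B9DFD7 = 951705559.

951705559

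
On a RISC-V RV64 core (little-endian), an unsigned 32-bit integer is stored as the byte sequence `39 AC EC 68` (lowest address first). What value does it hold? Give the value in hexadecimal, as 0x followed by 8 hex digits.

0x68ECAC39

Little-endian stores the least-significant byte at the lowest address.
Reassemble most-significant byte first: 68 EC AC 39 → 0x68ECAC39.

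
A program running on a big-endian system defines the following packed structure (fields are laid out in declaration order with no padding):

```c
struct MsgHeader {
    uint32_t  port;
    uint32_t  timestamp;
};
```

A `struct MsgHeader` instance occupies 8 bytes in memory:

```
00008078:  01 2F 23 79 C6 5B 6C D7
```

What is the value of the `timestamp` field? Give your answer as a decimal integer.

3327880407

`timestamp` follows `port` (4 bytes), so it starts at byte offset 4 and occupies 4 bytes.
Bytes at offsets 4..7: C6 5B 6C D7.
In big-endian order the high byte comes first in memory.
The bytes are already most-significant first: 0xC65B6CD7.
0xC65B6CD7 = 3327880407.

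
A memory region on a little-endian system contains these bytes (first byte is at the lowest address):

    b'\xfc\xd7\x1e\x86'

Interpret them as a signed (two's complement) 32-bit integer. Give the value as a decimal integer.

-2044798980

Little-endian stores the least-significant byte at the lowest address.
Reassemble most-significant byte first: 86 1E D7 FC → 0x861ED7FC.
Top bit is set, so as a signed 32-bit value this is 0x861ED7FC − 2^32 = -2044798980.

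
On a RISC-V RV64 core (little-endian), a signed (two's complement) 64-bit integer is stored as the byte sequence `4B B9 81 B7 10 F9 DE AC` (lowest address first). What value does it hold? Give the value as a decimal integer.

In little-endian order the low byte comes first in memory.
Reassemble most-significant byte first: AC DE F9 10 B7 81 B9 4B → 0xACDEF910B781B94B.
Top bit is set, so as a signed 64-bit value this is 0xACDEF910B781B94B − 2^64 = -5990076604162655925.

-5990076604162655925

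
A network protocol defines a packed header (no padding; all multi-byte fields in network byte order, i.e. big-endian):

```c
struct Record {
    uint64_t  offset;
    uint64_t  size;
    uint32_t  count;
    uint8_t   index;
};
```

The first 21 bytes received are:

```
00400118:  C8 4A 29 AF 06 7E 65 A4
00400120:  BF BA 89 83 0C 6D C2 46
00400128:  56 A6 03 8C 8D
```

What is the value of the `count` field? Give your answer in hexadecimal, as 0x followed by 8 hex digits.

`count` follows `offset` (8 B), `size` (8 B), so it starts at offset 8 + 8 = 16 and occupies 4 bytes.
Bytes at offsets 16..19: 56 A6 03 8C.
Big-endian: lowest address holds the most-significant byte.
The bytes are already most-significant first: 0x56A6038C.

0x56A6038C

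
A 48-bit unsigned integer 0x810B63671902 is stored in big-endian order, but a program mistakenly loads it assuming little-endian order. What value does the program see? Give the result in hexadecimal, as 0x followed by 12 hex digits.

0x021967630B81

Stored big-endian, the bytes at ascending addresses are 81 0B 63 67 19 02.
Read back as little-endian, the first byte is least significant, giving 0x021967630B81.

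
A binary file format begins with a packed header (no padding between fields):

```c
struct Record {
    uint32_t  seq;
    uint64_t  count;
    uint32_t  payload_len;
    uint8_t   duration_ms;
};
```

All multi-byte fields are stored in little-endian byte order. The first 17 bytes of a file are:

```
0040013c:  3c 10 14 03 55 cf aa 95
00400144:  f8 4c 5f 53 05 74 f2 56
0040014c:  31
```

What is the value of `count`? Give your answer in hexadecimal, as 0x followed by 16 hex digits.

0x535F4CF895AACF55

`count` follows `seq` (4 bytes), so it starts at byte offset 4 and occupies 8 bytes.
Bytes at offsets 4..11: 55 CF AA 95 F8 4C 5F 53.
Little-endian: lowest address holds the least-significant byte.
Reassemble most-significant byte first: 53 5F 4C F8 95 AA CF 55 → 0x535F4CF895AACF55.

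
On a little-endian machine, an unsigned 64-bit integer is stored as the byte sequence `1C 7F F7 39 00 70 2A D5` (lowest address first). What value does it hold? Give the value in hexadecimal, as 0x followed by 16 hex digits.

0xD52A700039F77F1C

Little-endian stores the least-significant byte at the lowest address.
Reassemble most-significant byte first: D5 2A 70 00 39 F7 7F 1C → 0xD52A700039F77F1C.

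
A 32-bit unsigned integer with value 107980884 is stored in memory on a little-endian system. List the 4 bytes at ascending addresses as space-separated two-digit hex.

54 A8 6F 06

107980884 in hexadecimal, padded to 32 bits, is 0x066FA854.
Split into bytes (most-significant first): 06 6F A8 54.
Little-endian: lowest address holds the least-significant byte.
So at ascending addresses the bytes are 54 A8 6F 06.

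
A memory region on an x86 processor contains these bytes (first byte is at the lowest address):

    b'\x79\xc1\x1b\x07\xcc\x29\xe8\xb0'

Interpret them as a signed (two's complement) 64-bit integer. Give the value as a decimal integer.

In little-endian order the low byte comes first in memory.
Reassemble most-significant byte first: B0 E8 29 CC 07 1B C1 79 → 0xB0E829CC071BC179.
Top bit is set, so as a signed 64-bit value this is 0xB0E829CC071BC179 − 2^64 = -5699259372168035975.

-5699259372168035975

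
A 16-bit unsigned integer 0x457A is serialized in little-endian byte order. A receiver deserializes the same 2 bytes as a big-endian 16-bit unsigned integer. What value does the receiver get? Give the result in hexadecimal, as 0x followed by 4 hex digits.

0x7A45

Stored little-endian, the bytes at ascending addresses are 7A 45.
Read back as big-endian, the last byte is least significant, giving 0x7A45.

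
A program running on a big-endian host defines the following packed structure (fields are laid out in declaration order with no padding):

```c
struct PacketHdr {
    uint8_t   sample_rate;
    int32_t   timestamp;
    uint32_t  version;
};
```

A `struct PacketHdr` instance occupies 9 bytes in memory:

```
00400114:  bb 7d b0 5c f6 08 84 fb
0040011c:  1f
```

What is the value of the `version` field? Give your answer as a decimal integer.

`version` follows `sample_rate` (1 B), `timestamp` (4 B), so it starts at offset 1 + 4 = 5 and occupies 4 bytes.
Bytes at offsets 5..8: 08 84 FB 1F.
Big-endian stores the most-significant byte at the lowest address.
The bytes are already most-significant first: 0x0884FB1F.
0x0884FB1F = 142932767.

142932767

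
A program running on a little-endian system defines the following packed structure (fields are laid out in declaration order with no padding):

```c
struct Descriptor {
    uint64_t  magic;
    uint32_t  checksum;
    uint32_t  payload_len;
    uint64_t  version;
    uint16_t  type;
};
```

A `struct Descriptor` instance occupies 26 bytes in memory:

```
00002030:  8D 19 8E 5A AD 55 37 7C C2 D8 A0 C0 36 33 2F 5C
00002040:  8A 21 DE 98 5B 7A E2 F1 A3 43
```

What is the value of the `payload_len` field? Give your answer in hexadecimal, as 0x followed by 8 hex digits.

0x5C2F3336

`payload_len` follows `magic` (8 B), `checksum` (4 B), so it starts at offset 8 + 4 = 12 and occupies 4 bytes.
Bytes at offsets 12..15: 36 33 2F 5C.
Little-endian: lowest address holds the least-significant byte.
Reassemble most-significant byte first: 5C 2F 33 36 → 0x5C2F3336.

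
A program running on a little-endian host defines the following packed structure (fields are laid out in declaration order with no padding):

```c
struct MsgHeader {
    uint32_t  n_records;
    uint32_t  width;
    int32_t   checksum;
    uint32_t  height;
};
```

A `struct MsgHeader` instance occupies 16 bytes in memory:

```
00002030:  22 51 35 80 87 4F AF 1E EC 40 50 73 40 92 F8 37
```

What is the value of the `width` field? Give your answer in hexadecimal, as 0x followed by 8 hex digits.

`width` follows `n_records` (4 bytes), so it starts at byte offset 4 and occupies 4 bytes.
Bytes at offsets 4..7: 87 4F AF 1E.
In little-endian order the low byte comes first in memory.
Reassemble most-significant byte first: 1E AF 4F 87 → 0x1EAF4F87.

0x1EAF4F87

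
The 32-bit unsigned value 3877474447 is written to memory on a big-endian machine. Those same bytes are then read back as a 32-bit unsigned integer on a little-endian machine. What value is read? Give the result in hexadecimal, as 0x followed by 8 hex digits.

0x8F901DE7

3877474447 in 32-bit hexadecimal is 0xE71D908F.
Stored big-endian, the bytes at ascending addresses are E7 1D 90 8F.
Read back as little-endian, the first byte is least significant, giving 0x8F901DE7.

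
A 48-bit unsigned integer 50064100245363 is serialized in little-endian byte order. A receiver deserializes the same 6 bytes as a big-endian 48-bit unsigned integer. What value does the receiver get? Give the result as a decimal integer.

50064100245363 in 48-bit hexadecimal is 0x2D8874E93F73.
Stored little-endian, the bytes at ascending addresses are 73 3F E9 74 88 2D.
Read back as big-endian, the last byte is least significant, giving 0x733FE974882D.
0x733FE974882D = 126718336862253.

126718336862253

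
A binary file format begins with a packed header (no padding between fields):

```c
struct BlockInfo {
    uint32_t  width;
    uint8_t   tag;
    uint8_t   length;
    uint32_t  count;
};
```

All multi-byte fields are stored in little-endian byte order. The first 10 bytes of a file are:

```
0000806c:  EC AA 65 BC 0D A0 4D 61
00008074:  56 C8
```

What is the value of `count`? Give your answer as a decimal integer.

3361104205

`count` follows `width` (4 B), `tag` (1 B), `length` (1 B), so it starts at offset 4 + 1 + 1 = 6 and occupies 4 bytes.
Bytes at offsets 6..9: 4D 61 56 C8.
In little-endian order the low byte comes first in memory.
Reassemble most-significant byte first: C8 56 61 4D → 0xC856614D.
0xC856614D = 3361104205.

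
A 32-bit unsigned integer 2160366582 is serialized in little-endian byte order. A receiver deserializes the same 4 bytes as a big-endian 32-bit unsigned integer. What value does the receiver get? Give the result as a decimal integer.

4136879232

2160366582 in 32-bit hexadecimal is 0x80C493F6.
Stored little-endian, the bytes at ascending addresses are F6 93 C4 80.
Read back as big-endian, the last byte is least significant, giving 0xF693C480.
0xF693C480 = 4136879232.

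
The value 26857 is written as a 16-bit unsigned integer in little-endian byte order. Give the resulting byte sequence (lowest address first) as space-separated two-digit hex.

E9 68

26857 in hexadecimal, padded to 16 bits, is 0x68E9.
Split into bytes (most-significant first): 68 E9.
Little-endian: lowest address holds the least-significant byte.
So at ascending addresses the bytes are E9 68.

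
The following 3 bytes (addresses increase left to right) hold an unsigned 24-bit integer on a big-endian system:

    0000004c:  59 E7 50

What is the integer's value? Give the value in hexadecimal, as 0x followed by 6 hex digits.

Big-endian: lowest address holds the most-significant byte.
The bytes are already most-significant first: 0x59E750.

0x59E750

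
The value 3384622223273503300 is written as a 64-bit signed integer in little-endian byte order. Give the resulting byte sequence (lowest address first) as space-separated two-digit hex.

3384622223273503300 in hexadecimal, padded to 64 bits, is 0x2EF897FAC51C2A44.
Split into bytes (most-significant first): 2E F8 97 FA C5 1C 2A 44.
Little-endian stores the least-significant byte at the lowest address.
So at ascending addresses the bytes are 44 2A 1C C5 FA 97 F8 2E.

44 2A 1C C5 FA 97 F8 2E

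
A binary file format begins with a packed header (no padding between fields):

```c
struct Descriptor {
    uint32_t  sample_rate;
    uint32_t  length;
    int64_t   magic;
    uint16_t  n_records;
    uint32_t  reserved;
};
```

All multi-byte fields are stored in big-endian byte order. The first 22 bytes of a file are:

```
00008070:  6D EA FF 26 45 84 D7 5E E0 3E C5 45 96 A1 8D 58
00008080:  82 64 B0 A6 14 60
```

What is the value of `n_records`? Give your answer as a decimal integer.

33380

`n_records` follows `sample_rate` (4 B), `length` (4 B), `magic` (8 B), so it starts at offset 4 + 4 + 8 = 16 and occupies 2 bytes.
Bytes at offsets 16..17: 82 64.
Big-endian: lowest address holds the most-significant byte.
The bytes are already most-significant first: 0x8264.
0x8264 = 33380.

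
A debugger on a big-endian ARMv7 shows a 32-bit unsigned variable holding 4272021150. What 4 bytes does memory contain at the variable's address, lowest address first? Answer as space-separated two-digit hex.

4272021150 in hexadecimal, padded to 32 bits, is 0xFEA1DE9E.
Split into bytes (most-significant first): FE A1 DE 9E.
In big-endian order the high byte comes first in memory.
So the memory order matches the most-significant-first order: FE A1 DE 9E.

FE A1 DE 9E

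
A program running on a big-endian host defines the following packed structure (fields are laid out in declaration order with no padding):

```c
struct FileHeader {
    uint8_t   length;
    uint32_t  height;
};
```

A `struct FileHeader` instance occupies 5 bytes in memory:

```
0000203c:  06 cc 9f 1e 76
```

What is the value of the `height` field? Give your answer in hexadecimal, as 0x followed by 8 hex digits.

`height` follows `length` (1 byte), so it starts at byte offset 1 and occupies 4 bytes.
Bytes at offsets 1..4: CC 9F 1E 76.
In big-endian order the high byte comes first in memory.
The bytes are already most-significant first: 0xCC9F1E76.

0xCC9F1E76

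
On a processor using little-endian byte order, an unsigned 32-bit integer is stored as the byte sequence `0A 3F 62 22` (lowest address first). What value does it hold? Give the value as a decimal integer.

576864010

Little-endian stores the least-significant byte at the lowest address.
Reassemble most-significant byte first: 22 62 3F 0A → 0x22623F0A.
0x22623F0A = 576864010.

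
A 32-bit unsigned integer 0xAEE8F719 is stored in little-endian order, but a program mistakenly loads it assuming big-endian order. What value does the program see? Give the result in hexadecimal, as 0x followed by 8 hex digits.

Stored little-endian, the bytes at ascending addresses are 19 F7 E8 AE.
Read back as big-endian, the last byte is least significant, giving 0x19F7E8AE.

0x19F7E8AE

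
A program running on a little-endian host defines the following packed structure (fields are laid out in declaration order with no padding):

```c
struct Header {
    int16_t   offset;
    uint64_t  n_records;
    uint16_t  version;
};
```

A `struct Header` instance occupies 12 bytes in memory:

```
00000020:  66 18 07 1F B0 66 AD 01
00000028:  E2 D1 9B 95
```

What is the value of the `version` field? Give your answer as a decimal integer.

`version` follows `offset` (2 B), `n_records` (8 B), so it starts at offset 2 + 8 = 10 and occupies 2 bytes.
Bytes at offsets 10..11: 9B 95.
In little-endian order the low byte comes first in memory.
Reassemble most-significant byte first: 95 9B → 0x959B.
0x959B = 38299.

38299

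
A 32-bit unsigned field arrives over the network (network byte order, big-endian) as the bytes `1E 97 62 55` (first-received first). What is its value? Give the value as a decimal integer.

513237589

Big-endian: lowest address holds the most-significant byte.
The bytes are already most-significant first: 0x1E976255.
0x1E976255 = 513237589.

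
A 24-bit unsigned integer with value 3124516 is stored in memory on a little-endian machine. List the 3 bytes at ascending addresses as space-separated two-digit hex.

24 AD 2F

3124516 in hexadecimal, padded to 24 bits, is 0x2FAD24.
Split into bytes (most-significant first): 2F AD 24.
Little-endian: lowest address holds the least-significant byte.
So at ascending addresses the bytes are 24 AD 2F.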